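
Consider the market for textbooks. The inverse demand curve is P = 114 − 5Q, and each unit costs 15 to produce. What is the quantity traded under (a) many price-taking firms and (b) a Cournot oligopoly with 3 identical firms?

Competitive firms price at marginal cost: P = 15, giving Q = 19.8.
Cournot with 3 identical firms: the symmetric best-response condition is 114 − 20q = 15. Each firm produces q = 4.95, total output Q = 14.85, price P = 39.75.

Competition: Q = 19.8; Cournot: Q = 14.85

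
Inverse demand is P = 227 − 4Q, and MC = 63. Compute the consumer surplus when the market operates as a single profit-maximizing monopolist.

CS = 840.5

A monopolist chooses Q where MR = MC. MR = 227 − 8Q; setting this equal to 63 gives Q = 20.5 and P = 145.
CS = ½·(227 − 145)·20.5 = 840.5.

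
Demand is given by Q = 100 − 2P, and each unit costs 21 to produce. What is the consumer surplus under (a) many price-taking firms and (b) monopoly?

Inverting demand: P = 50 − 0.5Q.
Perfect competition: P = MC = 21, so 50 − 0.5Q = 21 and Q = 58.
CS = ½·(50 − 21)·58 = 841.
Monopoly sets MR = MC: 50 − Q = 21 ⇒ Q = 29, P = 50 − 0.5·29 = 35.5.
CS = ½·(50 − 35.5)·29 = 210.25.

Competition: CS = 841; Monopoly: CS = 210.25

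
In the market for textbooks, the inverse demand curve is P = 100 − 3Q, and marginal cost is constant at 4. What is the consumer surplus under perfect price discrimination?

CS = 0

Under first-degree price discrimination the firm charges each unit its demand price and produces up to where P = MC, i.e. Q = 32. Consumer surplus is zero; producer surplus equals total surplus.
CS = 0.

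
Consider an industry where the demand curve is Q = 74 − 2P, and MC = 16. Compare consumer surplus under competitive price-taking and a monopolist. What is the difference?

Inverting demand: P = 37 − 0.5Q.
Competitive firms price at marginal cost: P = 16, giving Q = 42.
CS = ½·(37 − 16)·42 = 441.
The monopolist equates marginal revenue to marginal cost: 37 − Q = 16, so Q = 21. From demand, P = 26.5.
CS = ½·(37 − 26.5)·21 = 110.25.
Change in consumer surplus: 110.25 − 441 = −330.75.

CS falls by 330.75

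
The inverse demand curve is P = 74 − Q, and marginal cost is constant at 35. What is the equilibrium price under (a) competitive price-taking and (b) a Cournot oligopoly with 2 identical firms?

Competitive firms price at marginal cost: P = 35, giving Q = 39.
With 2 symmetric Cournot firms, each firm's FOC gives 74 − 3q = 35, so q = 13, Q = 2·13 = 26, and P = 48.

Competition: P = 35; Cournot: P = 48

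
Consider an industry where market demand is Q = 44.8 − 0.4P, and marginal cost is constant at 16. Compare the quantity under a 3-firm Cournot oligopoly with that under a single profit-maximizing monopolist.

Inverting demand: P = 112 − 2.5Q.
Cournot with 3 identical firms: the symmetric best-response condition is 112 − 10q = 16. Each firm produces q = 9.6, total output Q = 28.8, price P = 40.
A monopolist chooses Q where MR = MC. MR = 112 − 5Q; setting this equal to 16 gives Q = 19.2 and P = 64.

Cournot: Q = 28.8; Monopoly: Q = 19.2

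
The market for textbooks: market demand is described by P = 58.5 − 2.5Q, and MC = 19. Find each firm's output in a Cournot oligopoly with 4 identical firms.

q_i = 3.16

In a 4-firm Cournot equilibrium, symmetry and the first-order condition give q = (58.5 − 19)/(12.5) = 3.16. So Q = 12.64 and P = 26.9.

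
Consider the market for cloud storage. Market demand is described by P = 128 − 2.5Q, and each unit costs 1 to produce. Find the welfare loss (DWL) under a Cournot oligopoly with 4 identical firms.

Competitive firms price at marginal cost: P = 1, giving Q = 50.8.
Cournot with 4 identical firms: the symmetric best-response condition is 128 − 12.5q = 1. Each firm produces q = 10.16, total output Q = 40.64, price P = 26.4.
DWL is the triangle between Q = 40.64 and Q = 50.8: ½·(50.8 − 40.64)·(26.4 − 1) = 129.032.

DWL = 129.032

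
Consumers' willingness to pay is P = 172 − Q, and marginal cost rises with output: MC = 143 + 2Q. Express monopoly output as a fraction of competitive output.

A monopolist chooses Q where MR = MC. MR = 172 − 2Q; setting this equal to 143 + 2Q gives Q = 7.25 and P = 164.75.
Under competition P = MC: 172 − Q = 143 + 2Q ⇒ Q = 29/3, P = 487/3.
Ratio Q_m/Q_c = 7.25/(29/3) = 0.75.

Q_m/Q_c = 0.75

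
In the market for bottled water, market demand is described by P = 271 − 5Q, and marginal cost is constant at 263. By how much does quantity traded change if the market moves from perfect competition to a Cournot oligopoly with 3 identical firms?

Competitive firms price at marginal cost: P = 263, giving Q = 1.6.
In a 3-firm Cournot equilibrium, symmetry and the first-order condition give q = (271 − 263)/(20) = 0.4. So Q = 1.2 and P = 265.
Change in quantity traded: 1.2 − 1.6 = −0.4.

Q falls by 0.4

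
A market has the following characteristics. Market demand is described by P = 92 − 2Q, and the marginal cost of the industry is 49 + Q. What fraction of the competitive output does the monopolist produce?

Q_m/Q_c = 0.6

The monopolist equates marginal revenue to marginal cost: 92 − 4Q = 49 + Q, so Q = 8.6. From demand, P = 74.8.
Competitive equilibrium sets price equal to marginal cost: 92 − 2Q = 49 + Q, so Q = 43/3 and P = 190/3.
Ratio Q_m/Q_c = 8.6/(43/3) = 0.6.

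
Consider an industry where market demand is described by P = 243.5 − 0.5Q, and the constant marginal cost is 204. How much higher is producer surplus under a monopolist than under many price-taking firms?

Producer surplus rises by 780.125

Competitive firms price at marginal cost: P = 204, giving Q = 79.
PS = (204 − 204)·79 = 0.
A monopolist chooses Q where MR = MC. MR = 243.5 − Q; setting this equal to 204 gives Q = 39.5 and P = 223.75.
PS = (223.75 − 204)·39.5 = 780.125.
Change in producer surplus: 780.125 − 0 = 780.125.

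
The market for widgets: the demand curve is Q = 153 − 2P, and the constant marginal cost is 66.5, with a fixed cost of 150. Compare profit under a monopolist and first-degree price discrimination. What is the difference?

Inverting demand: P = 76.5 − 0.5Q.
A monopolist chooses Q where MR = MC. MR = 76.5 − Q; setting this equal to 66.5 gives Q = 10 and P = 71.5.
Profit = (71.5 − 66.5)·10 − 150 = −100.
With perfect price discrimination, output is the efficient level Q = 20 (where demand meets MC), but every buyer pays their willingness to pay: CS = 0 and PS = total surplus.
PS equals the full surplus area, 100. Profit = 100 − 150 = −50.
Change in profit: −50 − −100 = 50.

Profit rises by 50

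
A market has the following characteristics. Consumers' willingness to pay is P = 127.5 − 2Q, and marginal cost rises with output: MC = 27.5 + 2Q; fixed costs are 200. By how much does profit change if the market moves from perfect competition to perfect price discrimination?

Under competition P = MC: 127.5 − 2Q = 27.5 + 2Q ⇒ Q = 25, P = 77.5.
Profit = 77.5·25 − (27.5·25 + ½·2·25²) − 200 = 425.
With perfect price discrimination, output is the efficient level Q = 25 (where demand meets MC), but every buyer pays their willingness to pay: CS = 0 and PS = total surplus.
PS equals the full surplus area, 1250. Profit = 1250 − 200 = 1050.
Change in profit: 1050 − 425 = 625.

π rises by 625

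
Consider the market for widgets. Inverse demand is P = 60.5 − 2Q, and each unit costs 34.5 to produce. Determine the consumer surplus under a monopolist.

CS = 42.25

Monopoly sets MR = MC: 60.5 − 4Q = 34.5 ⇒ Q = 6.5, P = 60.5 − 2·6.5 = 47.5.
CS = ½·(60.5 − 47.5)·6.5 = 42.25.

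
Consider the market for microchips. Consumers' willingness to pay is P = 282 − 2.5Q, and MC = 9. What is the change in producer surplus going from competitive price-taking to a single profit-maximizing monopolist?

Under competition P = MC = 9, so Q = (282 − 9)/2.5 = 109.2.
PS = (9 − 9)·109.2 = 0.
A monopolist chooses Q where MR = MC. MR = 282 − 5Q; setting this equal to 9 gives Q = 54.6 and P = 145.5.
PS = (145.5 − 9)·54.6 = 7452.9.
Change in producer surplus: 7452.9 − 0 = 7452.9.

Producer surplus rises by 7452.9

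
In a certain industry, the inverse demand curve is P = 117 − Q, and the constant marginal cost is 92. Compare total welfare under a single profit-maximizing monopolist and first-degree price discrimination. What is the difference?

The monopolist equates marginal revenue to marginal cost: 117 − 2Q = 92, so Q = 12.5. From demand, P = 104.5.
CS = ½·(117 − 104.5)·12.5 = 78.125; PS = (104.5 − 92)·12.5 = 156.25; TS = 234.375.
Under first-degree price discrimination the firm charges each unit its demand price and produces up to where P = MC, i.e. Q = 25. Consumer surplus is zero; producer surplus equals total surplus.
TS = 312.5 (equal to competitive TS).
Change in total welfare: 312.5 − 234.375 = 78.125.

Total welfare rises by 78.125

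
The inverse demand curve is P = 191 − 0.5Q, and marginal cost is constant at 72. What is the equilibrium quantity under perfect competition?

Perfect competition: P = MC = 72, so 191 − 0.5Q = 72 and Q = 238.

Q = 238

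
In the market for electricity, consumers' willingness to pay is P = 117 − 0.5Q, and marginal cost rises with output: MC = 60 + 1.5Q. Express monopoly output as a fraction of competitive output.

The monopolist equates marginal revenue to marginal cost: 117 − Q = 60 + 1.5Q, so Q = 22.8. From demand, P = 105.6.
Under competition P = MC: 117 − 0.5Q = 60 + 1.5Q ⇒ Q = 28.5, P = 102.75.
Ratio Q_m/Q_c = 22.8/28.5 = 0.8.

Q_m/Q_c = 0.8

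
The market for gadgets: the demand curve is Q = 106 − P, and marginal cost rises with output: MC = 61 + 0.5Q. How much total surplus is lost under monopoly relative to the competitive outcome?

DWL = 108

Inverting demand: P = 106 − Q.
Competitive equilibrium sets price equal to marginal cost: 106 − Q = 61 + 0.5Q, so Q = 30 and P = 76.
A monopolist chooses Q where MR = MC. MR = 106 − 2Q; setting this equal to 61 + 0.5Q gives Q = 18 and P = 88.
CS = ½·(106 − 76)·30 = 450; PS = (76·30 − 61·30 − ½·0.5·30²) = 225; TS = 675.
CS = ½·(106 − 88)·18 = 162; PS = (88·18 − 61·18 − ½·0.5·18²) = 405; TS = 567.
DWL = 675 − 567 = 108.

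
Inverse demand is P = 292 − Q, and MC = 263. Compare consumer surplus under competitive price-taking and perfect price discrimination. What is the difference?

Consumer surplus falls by 420.5

Under competition P = MC = 263, so Q = (292 − 263)/1 = 29.
CS = ½·(292 − 263)·29 = 420.5.
With perfect price discrimination, output is the efficient level Q = 29 (where demand meets MC), but every buyer pays their willingness to pay: CS = 0 and PS = total surplus.
CS = 0.
Change in consumer surplus: 0 − 420.5 = −420.5.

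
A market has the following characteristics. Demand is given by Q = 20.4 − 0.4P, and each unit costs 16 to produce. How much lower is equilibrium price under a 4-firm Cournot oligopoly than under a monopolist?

Inverting demand: P = 51 − 2.5Q.
The monopolist equates marginal revenue to marginal cost: 51 − 5Q = 16, so Q = 7. From demand, P = 33.5.
In a 4-firm Cournot equilibrium, symmetry and the first-order condition give q = (51 − 16)/(12.5) = 2.8. So Q = 11.2 and P = 23.
Change in equilibrium price: 23 − 33.5 = −10.5.

Equilibrium price falls by 10.5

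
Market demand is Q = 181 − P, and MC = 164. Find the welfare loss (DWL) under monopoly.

DWL = 36.125

Inverting demand: P = 181 − Q.
Competitive firms price at marginal cost: P = 164, giving Q = 17.
Monopoly sets MR = MC: 181 − 2Q = 164 ⇒ Q = 8.5, P = 181 − 8.5 = 172.5.
DWL is the triangle between Q = 8.5 and Q = 17: ½·(17 − 8.5)·(172.5 − 164) = 36.125.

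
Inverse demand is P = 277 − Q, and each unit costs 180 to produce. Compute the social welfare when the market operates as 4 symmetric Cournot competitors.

TS = 4516.32

In a 4-firm Cournot equilibrium, symmetry and the first-order condition give q = (277 − 180)/(5) = 19.4. So Q = 77.6 and P = 199.4.
CS = ½·(277 − 199.4)·77.6 = 3010.88; PS = (199.4 − 180)·77.6 = 1505.44; TS = 4516.32.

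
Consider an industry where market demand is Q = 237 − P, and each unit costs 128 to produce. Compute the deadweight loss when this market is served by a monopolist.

DWL = 1485.125

Inverting demand: P = 237 − Q.
Competitive firms price at marginal cost: P = 128, giving Q = 109.
Monopoly sets MR = MC: 237 − 2Q = 128 ⇒ Q = 54.5, P = 237 − 54.5 = 182.5.
DWL is the triangle between Q = 54.5 and Q = 109: ½·(109 − 54.5)·(182.5 − 128) = 1485.125.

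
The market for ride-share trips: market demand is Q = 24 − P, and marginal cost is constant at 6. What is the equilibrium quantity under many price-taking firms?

Inverting demand: P = 24 − Q.
Competitive firms price at marginal cost: P = 6, giving Q = 18.

Q = 18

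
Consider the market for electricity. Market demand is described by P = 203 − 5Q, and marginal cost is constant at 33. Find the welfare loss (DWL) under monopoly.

Competitive firms price at marginal cost: P = 33, giving Q = 34.
The monopolist equates marginal revenue to marginal cost: 203 − 10Q = 33, so Q = 17. From demand, P = 118.
DWL is the triangle between Q = 17 and Q = 34: ½·(34 − 17)·(118 − 33) = 722.5.

DWL = 722.5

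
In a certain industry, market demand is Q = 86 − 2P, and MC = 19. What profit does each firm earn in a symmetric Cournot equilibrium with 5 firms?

π_i = 32

Inverting demand: P = 43 − 0.5Q.
In a 5-firm Cournot equilibrium, symmetry and the first-order condition give q = (43 − 19)/(3) = 8. So Q = 40 and P = 23.
Each firm's profit = (23 − 19)·8 = 32.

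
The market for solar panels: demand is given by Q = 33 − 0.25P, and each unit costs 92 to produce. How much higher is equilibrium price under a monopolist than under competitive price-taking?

Inverting demand: P = 132 − 4Q.
Competitive firms price at marginal cost: P = 92, giving Q = 10.
A monopolist chooses Q where MR = MC. MR = 132 − 8Q; setting this equal to 92 gives Q = 5 and P = 112.
Change in equilibrium price: 112 − 92 = 20.

Equilibrium price rises by 20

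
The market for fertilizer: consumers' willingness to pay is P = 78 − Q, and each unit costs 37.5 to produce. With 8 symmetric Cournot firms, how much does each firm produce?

q_i = 4.5

With 8 symmetric Cournot firms, each firm's FOC gives 78 − 9q = 37.5, so q = 4.5, Q = 8·4.5 = 36, and P = 42.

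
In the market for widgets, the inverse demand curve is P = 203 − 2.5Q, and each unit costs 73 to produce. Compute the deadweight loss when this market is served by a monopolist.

DWL = 845

Perfect competition: P = MC = 73, so 203 − 2.5Q = 73 and Q = 52.
Monopoly sets MR = MC: 203 − 5Q = 73 ⇒ Q = 26, P = 203 − 2.5·26 = 138.
DWL is the triangle between Q = 26 and Q = 52: ½·(52 − 26)·(138 − 73) = 845.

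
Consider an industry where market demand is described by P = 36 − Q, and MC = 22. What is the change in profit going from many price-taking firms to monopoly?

π rises by 49

Perfect competition: P = MC = 22, so 36 − Q = 22 and Q = 14.
Profit = (22 − 22)·14 = 0.
The monopolist equates marginal revenue to marginal cost: 36 − 2Q = 22, so Q = 7. From demand, P = 29.
Profit = (29 − 22)·7 = 49.
Change in profit: 49 − 0 = 49.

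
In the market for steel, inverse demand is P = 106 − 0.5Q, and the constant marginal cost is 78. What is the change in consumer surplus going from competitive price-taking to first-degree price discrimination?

Consumer surplus falls by 784

Competitive firms price at marginal cost: P = 78, giving Q = 56.
CS = ½·(106 − 78)·56 = 784.
Under first-degree price discrimination the firm charges each unit its demand price and produces up to where P = MC, i.e. Q = 56. Consumer surplus is zero; producer surplus equals total surplus.
CS = 0.
Change in consumer surplus: 0 − 784 = −784.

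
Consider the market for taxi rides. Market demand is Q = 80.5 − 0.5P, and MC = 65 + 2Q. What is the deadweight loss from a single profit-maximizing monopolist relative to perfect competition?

Inverting demand: P = 161 − 2Q.
Under competition P = MC: 161 − 2Q = 65 + 2Q ⇒ Q = 24, P = 113.
The monopolist equates marginal revenue to marginal cost: 161 − 4Q = 65 + 2Q, so Q = 16. From demand, P = 129.
CS = ½·(161 − 113)·24 = 576; PS = (113·24 − 65·24 − ½·2·24²) = 576; TS = 1152.
CS = ½·(161 − 129)·16 = 256; PS = (129·16 − 65·16 − ½·2·16²) = 768; TS = 1024.
DWL = 1152 − 1024 = 128.

DWL = 128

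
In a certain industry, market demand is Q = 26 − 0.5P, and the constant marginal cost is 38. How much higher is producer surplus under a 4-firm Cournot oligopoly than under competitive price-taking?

Producer surplus rises by 15.68

Inverting demand: P = 52 − 2Q.
Competitive firms price at marginal cost: P = 38, giving Q = 7.
PS = (38 − 38)·7 = 0.
With 4 symmetric Cournot firms, each firm's FOC gives 52 − 10q = 38, so q = 1.4, Q = 4·1.4 = 5.6, and P = 40.8.
PS = (40.8 − 38)·5.6 = 15.68.
Change in producer surplus: 15.68 − 0 = 15.68.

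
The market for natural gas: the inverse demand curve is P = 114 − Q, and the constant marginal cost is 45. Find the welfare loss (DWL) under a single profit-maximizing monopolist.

DWL = 595.125

Under competition P = MC = 45, so Q = (114 − 45)/1 = 69.
Monopoly sets MR = MC: 114 − 2Q = 45 ⇒ Q = 34.5, P = 114 − 34.5 = 79.5.
DWL is the triangle between Q = 34.5 and Q = 69: ½·(69 − 34.5)·(79.5 − 45) = 595.125.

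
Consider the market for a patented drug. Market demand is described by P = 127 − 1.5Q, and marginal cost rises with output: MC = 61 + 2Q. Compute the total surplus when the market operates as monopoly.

TS = 566.28

A monopolist chooses Q where MR = MC. MR = 127 − 3Q; setting this equal to 61 + 2Q gives Q = 13.2 and P = 107.2.
CS = ½·(127 − 107.2)·13.2 = 130.68; PS = (107.2·13.2 − 61·13.2 − ½·2·13.2²) = 435.6; TS = 566.28.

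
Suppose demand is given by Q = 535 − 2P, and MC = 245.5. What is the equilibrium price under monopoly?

P = 256.5

Inverting demand: P = 267.5 − 0.5Q.
A monopolist chooses Q where MR = MC. MR = 267.5 − Q; setting this equal to 245.5 gives Q = 22 and P = 256.5.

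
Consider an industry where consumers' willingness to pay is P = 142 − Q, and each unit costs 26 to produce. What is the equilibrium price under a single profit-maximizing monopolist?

A monopolist chooses Q where MR = MC. MR = 142 − 2Q; setting this equal to 26 gives Q = 58 and P = 84.

P = 84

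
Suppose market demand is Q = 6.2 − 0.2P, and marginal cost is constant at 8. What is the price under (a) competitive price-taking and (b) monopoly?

Inverting demand: P = 31 − 5Q.
Under competition P = MC = 8, so Q = (31 − 8)/5 = 4.6.
A monopolist chooses Q where MR = MC. MR = 31 − 10Q; setting this equal to 8 gives Q = 2.3 and P = 19.5.

Competition: P = 8; Monopoly: P = 19.5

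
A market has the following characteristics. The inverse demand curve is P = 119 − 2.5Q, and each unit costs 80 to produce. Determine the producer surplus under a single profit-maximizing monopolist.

A monopolist chooses Q where MR = MC. MR = 119 − 5Q; setting this equal to 80 gives Q = 7.8 and P = 99.5.
PS = (99.5 − 80)·7.8 = 152.1.

PS = 152.1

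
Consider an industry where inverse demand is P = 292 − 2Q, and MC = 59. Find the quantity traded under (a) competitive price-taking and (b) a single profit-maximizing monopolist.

Under competition P = MC = 59, so Q = (292 − 59)/2 = 116.5.
The monopolist equates marginal revenue to marginal cost: 292 − 4Q = 59, so Q = 58.25. From demand, P = 175.5.

Competition: Q = 116.5; Monopoly: Q = 58.25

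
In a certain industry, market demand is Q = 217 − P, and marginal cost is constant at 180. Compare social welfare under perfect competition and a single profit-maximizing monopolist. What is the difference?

Inverting demand: P = 217 − Q.
Competitive firms price at marginal cost: P = 180, giving Q = 37.
CS = ½·(217 − 180)·37 = 684.5; PS = (180 − 180)·37 = 0; TS = 684.5.
Monopoly sets MR = MC: 217 − 2Q = 180 ⇒ Q = 18.5, P = 217 − 18.5 = 198.5.
CS = ½·(217 − 198.5)·18.5 = 171.125; PS = (198.5 − 180)·18.5 = 342.25; TS = 513.375.
Change in social welfare: 513.375 − 684.5 = −171.125.

Social welfare falls by 171.125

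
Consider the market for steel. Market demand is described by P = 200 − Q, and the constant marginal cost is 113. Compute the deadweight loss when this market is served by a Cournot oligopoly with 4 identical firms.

Competitive firms price at marginal cost: P = 113, giving Q = 87.
Cournot with 4 identical firms: the symmetric best-response condition is 200 − 5q = 113. Each firm produces q = 17.4, total output Q = 69.6, price P = 130.4.
DWL is the triangle between Q = 69.6 and Q = 87: ½·(87 − 69.6)·(130.4 − 113) = 151.38.

DWL = 151.38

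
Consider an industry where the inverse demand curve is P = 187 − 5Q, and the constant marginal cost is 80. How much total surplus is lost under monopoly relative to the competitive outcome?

DWL = 286.225

Competitive firms price at marginal cost: P = 80, giving Q = 21.4.
The monopolist equates marginal revenue to marginal cost: 187 − 10Q = 80, so Q = 10.7. From demand, P = 133.5.
DWL is the triangle between Q = 10.7 and Q = 21.4: ½·(21.4 − 10.7)·(133.5 − 80) = 286.225.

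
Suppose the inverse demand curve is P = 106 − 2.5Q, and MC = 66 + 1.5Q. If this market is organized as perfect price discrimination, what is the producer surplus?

With perfect price discrimination, output is the efficient level Q = 10 (where demand meets MC), but every buyer pays their willingness to pay: CS = 0 and PS = total surplus.
PS = ½·(106 − 66)·10 = 200.

PS = 200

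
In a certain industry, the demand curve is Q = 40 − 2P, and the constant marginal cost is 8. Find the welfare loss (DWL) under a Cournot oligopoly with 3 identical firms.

Inverting demand: P = 20 − 0.5Q.
Under competition P = MC = 8, so Q = (20 − 8)/0.5 = 24.
With 3 symmetric Cournot firms, each firm's FOC gives 20 − 2q = 8, so q = 6, Q = 3·6 = 18, and P = 11.
DWL is the triangle between Q = 18 and Q = 24: ½·(24 − 18)·(11 − 8) = 9.

DWL = 9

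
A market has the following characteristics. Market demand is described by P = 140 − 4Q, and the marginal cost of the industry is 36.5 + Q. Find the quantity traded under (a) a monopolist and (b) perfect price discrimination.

Monopoly: Q = 11.5; Perfect PD: Q = 20.7

The monopolist equates marginal revenue to marginal cost: 140 − 8Q = 36.5 + Q, so Q = 11.5. From demand, P = 94.
With perfect price discrimination, output is the efficient level Q = 20.7 (where demand meets MC), but every buyer pays their willingness to pay: CS = 0 and PS = total surplus.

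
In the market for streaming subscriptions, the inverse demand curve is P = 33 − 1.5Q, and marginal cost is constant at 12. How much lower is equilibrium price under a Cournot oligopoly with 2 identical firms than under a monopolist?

P falls by 3.5

A monopolist chooses Q where MR = MC. MR = 33 − 3Q; setting this equal to 12 gives Q = 7 and P = 22.5.
Cournot with 2 identical firms: the symmetric best-response condition is 33 − 4.5q = 12. Each firm produces q = 14/3, total output Q = 28/3, price P = 19.
Change in equilibrium price: 19 − 22.5 = −3.5.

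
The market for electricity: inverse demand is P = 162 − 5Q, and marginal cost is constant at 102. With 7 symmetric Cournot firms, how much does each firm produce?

In a 7-firm Cournot equilibrium, symmetry and the first-order condition give q = (162 − 102)/(40) = 1.5. So Q = 10.5 and P = 109.5.

q_i = 1.5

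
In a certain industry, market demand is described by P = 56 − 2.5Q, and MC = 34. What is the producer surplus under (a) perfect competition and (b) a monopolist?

Competition: PS = 0; Monopoly: PS = 48.4

Perfect competition: P = MC = 34, so 56 − 2.5Q = 34 and Q = 8.8.
PS = (34 − 34)·8.8 = 0.
A monopolist chooses Q where MR = MC. MR = 56 − 5Q; setting this equal to 34 gives Q = 4.4 and P = 45.
PS = (45 − 34)·4.4 = 48.4.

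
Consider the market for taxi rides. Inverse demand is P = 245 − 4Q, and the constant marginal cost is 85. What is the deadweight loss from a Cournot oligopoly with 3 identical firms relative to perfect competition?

Under competition P = MC = 85, so Q = (245 − 85)/4 = 40.
With 3 symmetric Cournot firms, each firm's FOC gives 245 − 16q = 85, so q = 10, Q = 3·10 = 30, and P = 125.
DWL is the triangle between Q = 30 and Q = 40: ½·(40 − 30)·(125 − 85) = 200.

DWL = 200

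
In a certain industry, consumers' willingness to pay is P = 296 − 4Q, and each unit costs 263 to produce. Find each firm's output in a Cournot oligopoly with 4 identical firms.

q_i = 1.65

With 4 symmetric Cournot firms, each firm's FOC gives 296 − 20q = 263, so q = 1.65, Q = 4·1.65 = 6.6, and P = 269.6.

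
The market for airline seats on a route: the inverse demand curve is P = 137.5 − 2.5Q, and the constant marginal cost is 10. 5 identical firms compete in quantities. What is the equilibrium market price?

With 5 symmetric Cournot firms, each firm's FOC gives 137.5 − 15q = 10, so q = 8.5, Q = 5·8.5 = 42.5, and P = 31.25.

P = 31.25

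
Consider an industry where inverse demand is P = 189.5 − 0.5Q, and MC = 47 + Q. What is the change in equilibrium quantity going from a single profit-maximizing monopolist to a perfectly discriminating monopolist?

Monopoly sets MR = MC: 189.5 − Q = 47 + Q ⇒ Q = 71.25, P = 189.5 − 0.5·71.25 = 153.875.
With perfect price discrimination, output is the efficient level Q = 95 (where demand meets MC), but every buyer pays their willingness to pay: CS = 0 and PS = total surplus.
Change in equilibrium quantity: 95 − 71.25 = 23.75.

Q rises by 23.75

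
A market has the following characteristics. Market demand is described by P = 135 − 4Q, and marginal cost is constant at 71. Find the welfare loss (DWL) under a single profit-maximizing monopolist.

Competitive firms price at marginal cost: P = 71, giving Q = 16.
Monopoly sets MR = MC: 135 − 8Q = 71 ⇒ Q = 8, P = 135 − 4·8 = 103.
DWL is the triangle between Q = 8 and Q = 16: ½·(16 − 8)·(103 − 71) = 128.

DWL = 128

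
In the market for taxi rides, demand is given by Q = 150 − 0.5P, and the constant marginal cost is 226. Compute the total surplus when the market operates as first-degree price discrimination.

TS = 1369

Inverting demand: P = 300 − 2Q.
Under first-degree price discrimination the firm charges each unit its demand price and produces up to where P = MC, i.e. Q = 37. Consumer surplus is zero; producer surplus equals total surplus.
TS = 1369 (equal to competitive TS).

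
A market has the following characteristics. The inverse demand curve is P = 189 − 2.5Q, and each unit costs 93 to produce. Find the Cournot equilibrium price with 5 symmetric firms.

Cournot with 5 identical firms: the symmetric best-response condition is 189 − 15q = 93. Each firm produces q = 6.4, total output Q = 32, price P = 109.

P = 109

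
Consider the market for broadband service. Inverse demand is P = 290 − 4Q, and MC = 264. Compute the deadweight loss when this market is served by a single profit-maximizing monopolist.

DWL = 21.125

Under competition P = MC = 264, so Q = (290 − 264)/4 = 6.5.
The monopolist equates marginal revenue to marginal cost: 290 − 8Q = 264, so Q = 3.25. From demand, P = 277.
DWL is the triangle between Q = 3.25 and Q = 6.5: ½·(6.5 − 3.25)·(277 − 264) = 21.125.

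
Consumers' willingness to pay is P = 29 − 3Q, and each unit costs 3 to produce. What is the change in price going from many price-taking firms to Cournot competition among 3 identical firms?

P rises by 6.5

Competitive firms price at marginal cost: P = 3, giving Q = 26/3.
With 3 symmetric Cournot firms, each firm's FOC gives 29 − 12q = 3, so q = 13/6, Q = 3·13/6 = 6.5, and P = 9.5.
Change in price: 9.5 − 3 = 6.5.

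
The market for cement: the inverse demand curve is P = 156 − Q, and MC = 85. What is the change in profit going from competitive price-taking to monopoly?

Competitive firms price at marginal cost: P = 85, giving Q = 71.
Profit = (85 − 85)·71 = 0.
The monopolist equates marginal revenue to marginal cost: 156 − 2Q = 85, so Q = 35.5. From demand, P = 120.5.
Profit = (120.5 − 85)·35.5 = 1260.25.
Change in profit: 1260.25 − 0 = 1260.25.

π rises by 1260.25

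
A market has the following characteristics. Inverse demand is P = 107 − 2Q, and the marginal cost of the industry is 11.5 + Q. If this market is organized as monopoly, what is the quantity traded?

The monopolist equates marginal revenue to marginal cost: 107 − 4Q = 11.5 + Q, so Q = 19.1. From demand, P = 68.8.

Q = 19.1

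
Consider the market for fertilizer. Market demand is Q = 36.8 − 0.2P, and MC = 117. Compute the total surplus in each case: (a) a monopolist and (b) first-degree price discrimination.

Inverting demand: P = 184 − 5Q.
Monopoly sets MR = MC: 184 − 10Q = 117 ⇒ Q = 6.7, P = 184 − 5·6.7 = 150.5.
CS = ½·(184 − 150.5)·6.7 = 112.225; PS = (150.5 − 117)·6.7 = 224.45; TS = 336.675.
Under first-degree price discrimination the firm charges each unit its demand price and produces up to where P = MC, i.e. Q = 13.4. Consumer surplus is zero; producer surplus equals total surplus.
TS = 448.9 (equal to competitive TS).

Monopoly: TS = 336.675; Perfect PD: TS = 448.9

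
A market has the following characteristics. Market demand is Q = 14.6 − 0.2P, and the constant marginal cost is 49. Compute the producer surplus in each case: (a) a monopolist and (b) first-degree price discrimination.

Inverting demand: P = 73 − 5Q.
The monopolist equates marginal revenue to marginal cost: 73 − 10Q = 49, so Q = 2.4. From demand, P = 61.
PS = (61 − 49)·2.4 = 28.8.
With perfect price discrimination, output is the efficient level Q = 4.8 (where demand meets MC), but every buyer pays their willingness to pay: CS = 0 and PS = total surplus.
PS = ½·(73 − 49)·4.8 = 57.6.

Monopoly: PS = 28.8; Perfect PD: PS = 57.6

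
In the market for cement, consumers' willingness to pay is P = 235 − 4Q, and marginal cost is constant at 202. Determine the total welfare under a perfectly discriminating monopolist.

TS = 136.125

With perfect price discrimination, output is the efficient level Q = 8.25 (where demand meets MC), but every buyer pays their willingness to pay: CS = 0 and PS = total surplus.
TS = 136.125 (equal to competitive TS).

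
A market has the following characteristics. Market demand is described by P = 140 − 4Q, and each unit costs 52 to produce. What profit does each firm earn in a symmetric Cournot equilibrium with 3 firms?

With 3 symmetric Cournot firms, each firm's FOC gives 140 − 16q = 52, so q = 5.5, Q = 3·5.5 = 16.5, and P = 74.
Each firm's profit = (74 − 52)·5.5 = 121.

π_i = 121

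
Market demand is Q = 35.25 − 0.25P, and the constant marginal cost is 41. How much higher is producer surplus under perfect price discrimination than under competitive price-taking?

Producer surplus rises by 1250

Inverting demand: P = 141 − 4Q.
Competitive firms price at marginal cost: P = 41, giving Q = 25.
PS = (41 − 41)·25 = 0.
A perfectly discriminating monopolist sells every unit with P(Q) ≥ MC(Q), so output equals the competitive quantity Q = 25. Each buyer pays their reservation price, so CS = 0 and the firm captures all surplus.
PS = ½·(141 − 41)·25 = 1250.
Change in producer surplus: 1250 − 0 = 1250.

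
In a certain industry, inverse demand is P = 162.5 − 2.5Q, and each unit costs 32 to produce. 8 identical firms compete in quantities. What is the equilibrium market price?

In a 8-firm Cournot equilibrium, symmetry and the first-order condition give q = (162.5 − 32)/(22.5) = 5.8. So Q = 46.4 and P = 46.5.

P = 46.5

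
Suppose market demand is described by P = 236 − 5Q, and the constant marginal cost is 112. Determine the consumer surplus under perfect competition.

Under competition P = MC = 112, so Q = (236 − 112)/5 = 24.8.
CS = ½·(236 − 112)·24.8 = 1537.6.

CS = 1537.6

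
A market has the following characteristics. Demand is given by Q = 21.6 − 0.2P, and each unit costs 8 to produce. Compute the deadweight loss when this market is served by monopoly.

DWL = 250

Inverting demand: P = 108 − 5Q.
Perfect competition: P = MC = 8, so 108 − 5Q = 8 and Q = 20.
Monopoly sets MR = MC: 108 − 10Q = 8 ⇒ Q = 10, P = 108 − 5·10 = 58.
DWL is the triangle between Q = 10 and Q = 20: ½·(20 − 10)·(58 − 8) = 250.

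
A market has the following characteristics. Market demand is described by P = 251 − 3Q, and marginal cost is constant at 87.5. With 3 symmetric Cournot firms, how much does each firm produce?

q_i = 13.625

Cournot with 3 identical firms: the symmetric best-response condition is 251 − 12q = 87.5. Each firm produces q = 13.625, total output Q = 40.875, price P = 128.375.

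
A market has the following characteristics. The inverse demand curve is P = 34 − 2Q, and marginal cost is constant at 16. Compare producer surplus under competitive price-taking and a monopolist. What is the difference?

Perfect competition: P = MC = 16, so 34 − 2Q = 16 and Q = 9.
PS = (16 − 16)·9 = 0.
Monopoly sets MR = MC: 34 − 4Q = 16 ⇒ Q = 4.5, P = 34 − 2·4.5 = 25.
PS = (25 − 16)·4.5 = 40.5.
Change in producer surplus: 40.5 − 0 = 40.5.

Producer surplus rises by 40.5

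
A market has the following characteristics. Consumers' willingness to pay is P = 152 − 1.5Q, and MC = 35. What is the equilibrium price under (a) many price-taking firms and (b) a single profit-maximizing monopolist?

Competition: P = 35; Monopoly: P = 93.5

Competitive firms price at marginal cost: P = 35, giving Q = 78.
Monopoly sets MR = MC: 152 − 3Q = 35 ⇒ Q = 39, P = 152 − 1.5·39 = 93.5.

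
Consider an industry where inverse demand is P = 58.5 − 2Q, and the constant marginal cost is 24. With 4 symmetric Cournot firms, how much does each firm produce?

Cournot with 4 identical firms: the symmetric best-response condition is 58.5 − 10q = 24. Each firm produces q = 3.45, total output Q = 13.8, price P = 30.9.

q_i = 3.45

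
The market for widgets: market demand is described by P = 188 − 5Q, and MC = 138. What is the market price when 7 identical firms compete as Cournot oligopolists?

With 7 symmetric Cournot firms, each firm's FOC gives 188 − 40q = 138, so q = 1.25, Q = 7·1.25 = 8.75, and P = 144.25.

P = 144.25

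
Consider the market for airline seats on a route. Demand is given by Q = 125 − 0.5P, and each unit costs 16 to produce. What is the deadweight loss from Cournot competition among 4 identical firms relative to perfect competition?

DWL = 547.56

Inverting demand: P = 250 − 2Q.
Under competition P = MC = 16, so Q = (250 − 16)/2 = 117.
In a 4-firm Cournot equilibrium, symmetry and the first-order condition give q = (250 − 16)/(10) = 23.4. So Q = 93.6 and P = 62.8.
DWL is the triangle between Q = 93.6 and Q = 117: ½·(117 − 93.6)·(62.8 − 16) = 547.56.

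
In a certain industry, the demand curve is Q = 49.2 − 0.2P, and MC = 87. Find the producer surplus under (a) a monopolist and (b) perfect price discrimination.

Inverting demand: P = 246 − 5Q.
The monopolist equates marginal revenue to marginal cost: 246 − 10Q = 87, so Q = 15.9. From demand, P = 166.5.
PS = (166.5 − 87)·15.9 = 1264.05.
With perfect price discrimination, output is the efficient level Q = 31.8 (where demand meets MC), but every buyer pays their willingness to pay: CS = 0 and PS = total surplus.
PS = ½·(246 − 87)·31.8 = 2528.1.

Monopoly: PS = 1264.05; Perfect PD: PS = 2528.1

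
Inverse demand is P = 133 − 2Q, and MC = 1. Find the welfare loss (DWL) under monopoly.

DWL = 1089

Competitive firms price at marginal cost: P = 1, giving Q = 66.
Monopoly sets MR = MC: 133 − 4Q = 1 ⇒ Q = 33, P = 133 − 2·33 = 67.
DWL is the triangle between Q = 33 and Q = 66: ½·(66 − 33)·(67 − 1) = 1089.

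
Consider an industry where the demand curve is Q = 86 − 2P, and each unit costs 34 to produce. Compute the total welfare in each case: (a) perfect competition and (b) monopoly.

Inverting demand: P = 43 − 0.5Q.
Perfect competition: P = MC = 34, so 43 − 0.5Q = 34 and Q = 18.
CS = ½·(43 − 34)·18 = 81; PS = (34 − 34)·18 = 0; TS = 81.
The monopolist equates marginal revenue to marginal cost: 43 − Q = 34, so Q = 9. From demand, P = 38.5.
CS = ½·(43 − 38.5)·9 = 20.25; PS = (38.5 − 34)·9 = 40.5; TS = 60.75.

Competition: TS = 81; Monopoly: TS = 60.75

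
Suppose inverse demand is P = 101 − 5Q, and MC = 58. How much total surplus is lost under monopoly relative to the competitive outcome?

Perfect competition: P = MC = 58, so 101 − 5Q = 58 and Q = 8.6.
A monopolist chooses Q where MR = MC. MR = 101 − 10Q; setting this equal to 58 gives Q = 4.3 and P = 79.5.
DWL is the triangle between Q = 4.3 and Q = 8.6: ½·(8.6 − 4.3)·(79.5 − 58) = 46.225.

DWL = 46.225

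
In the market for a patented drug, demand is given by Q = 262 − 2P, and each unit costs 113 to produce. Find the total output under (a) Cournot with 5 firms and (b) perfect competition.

Inverting demand: P = 131 − 0.5Q.
With 5 symmetric Cournot firms, each firm's FOC gives 131 − 3q = 113, so q = 6, Q = 5·6 = 30, and P = 116.
Perfect competition: P = MC = 113, so 131 − 0.5Q = 113 and Q = 36.

Cournot: Q = 30; Competition: Q = 36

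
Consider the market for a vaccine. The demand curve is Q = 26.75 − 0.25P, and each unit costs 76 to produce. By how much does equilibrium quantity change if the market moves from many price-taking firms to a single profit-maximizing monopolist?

Inverting demand: P = 107 − 4Q.
Perfect competition: P = MC = 76, so 107 − 4Q = 76 and Q = 7.75.
Monopoly sets MR = MC: 107 − 8Q = 76 ⇒ Q = 3.875, P = 107 − 4·3.875 = 91.5.
Change in equilibrium quantity: 3.875 − 7.75 = −3.875.

Q falls by 3.875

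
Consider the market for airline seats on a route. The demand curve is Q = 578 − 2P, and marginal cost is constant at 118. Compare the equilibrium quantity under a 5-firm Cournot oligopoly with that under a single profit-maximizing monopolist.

Cournot: Q = 285; Monopoly: Q = 171

Inverting demand: P = 289 − 0.5Q.
In a 5-firm Cournot equilibrium, symmetry and the first-order condition give q = (289 − 118)/(3) = 57. So Q = 285 and P = 146.5.
A monopolist chooses Q where MR = MC. MR = 289 − Q; setting this equal to 118 gives Q = 171 and P = 203.5.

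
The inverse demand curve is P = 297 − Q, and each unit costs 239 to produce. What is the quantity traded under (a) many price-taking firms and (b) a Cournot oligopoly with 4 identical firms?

Competition: Q = 58; Cournot: Q = 46.4

Perfect competition: P = MC = 239, so 297 − Q = 239 and Q = 58.
Cournot with 4 identical firms: the symmetric best-response condition is 297 − 5q = 239. Each firm produces q = 11.6, total output Q = 46.4, price P = 250.6.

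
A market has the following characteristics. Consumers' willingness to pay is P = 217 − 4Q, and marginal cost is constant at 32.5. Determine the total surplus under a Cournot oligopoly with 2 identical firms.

Cournot with 2 identical firms: the symmetric best-response condition is 217 − 12q = 32.5. Each firm produces q = 15.375, total output Q = 30.75, price P = 94.
CS = ½·(217 − 94)·30.75 = 1891.125; PS = (94 − 32.5)·30.75 = 1891.125; TS = 3782.25.

TS = 3782.25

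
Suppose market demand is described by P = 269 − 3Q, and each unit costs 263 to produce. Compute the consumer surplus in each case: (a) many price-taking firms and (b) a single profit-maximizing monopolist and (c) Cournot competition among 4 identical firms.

Competition: CS = 6; Monopoly: CS = 1.5; Cournot: CS = 3.84

Perfect competition: P = MC = 263, so 269 − 3Q = 263 and Q = 2.
CS = ½·(269 − 263)·2 = 6.
A monopolist chooses Q where MR = MC. MR = 269 − 6Q; setting this equal to 263 gives Q = 1 and P = 266.
CS = ½·(269 − 266)·1 = 1.5.
In a 4-firm Cournot equilibrium, symmetry and the first-order condition give q = (269 − 263)/(15) = 0.4. So Q = 1.6 and P = 264.2.
CS = ½·(269 − 264.2)·1.6 = 3.84.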